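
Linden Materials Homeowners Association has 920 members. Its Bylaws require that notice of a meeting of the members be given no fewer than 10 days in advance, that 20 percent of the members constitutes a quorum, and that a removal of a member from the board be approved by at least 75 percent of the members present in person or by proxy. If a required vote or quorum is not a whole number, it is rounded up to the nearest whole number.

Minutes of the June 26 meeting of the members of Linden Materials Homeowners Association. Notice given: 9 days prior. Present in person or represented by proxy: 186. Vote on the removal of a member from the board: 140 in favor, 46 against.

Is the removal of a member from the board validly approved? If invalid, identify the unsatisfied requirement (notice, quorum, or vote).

Notice: 9 days given; 10 required. Not satisfied.
Quorum: 20% of 920 = 184; 186 present. Satisfied.
Vote: requires three-fourths of those present (186); 3/4 of 186 = 139.50, rounded up to 140, so 140 needed; 140 in favor. Satisfied.

Invalid — notice requirement not satisfied.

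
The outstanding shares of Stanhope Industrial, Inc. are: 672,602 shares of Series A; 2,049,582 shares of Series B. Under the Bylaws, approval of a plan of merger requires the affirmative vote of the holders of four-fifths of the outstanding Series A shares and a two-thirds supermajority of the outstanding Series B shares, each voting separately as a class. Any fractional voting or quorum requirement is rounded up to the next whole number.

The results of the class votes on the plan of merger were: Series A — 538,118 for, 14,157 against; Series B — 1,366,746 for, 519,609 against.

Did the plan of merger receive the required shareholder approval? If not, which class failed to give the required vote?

Approved — every class gave the required vote.

Series A: 4/5 of 672602 = 538081.60, rounded up to 538082; 538,082 required, 538,118 in favor — approved.
Series B: 2/3 of 2049582 = 1366388; 1,366,388 required, 1,366,746 in favor — approved.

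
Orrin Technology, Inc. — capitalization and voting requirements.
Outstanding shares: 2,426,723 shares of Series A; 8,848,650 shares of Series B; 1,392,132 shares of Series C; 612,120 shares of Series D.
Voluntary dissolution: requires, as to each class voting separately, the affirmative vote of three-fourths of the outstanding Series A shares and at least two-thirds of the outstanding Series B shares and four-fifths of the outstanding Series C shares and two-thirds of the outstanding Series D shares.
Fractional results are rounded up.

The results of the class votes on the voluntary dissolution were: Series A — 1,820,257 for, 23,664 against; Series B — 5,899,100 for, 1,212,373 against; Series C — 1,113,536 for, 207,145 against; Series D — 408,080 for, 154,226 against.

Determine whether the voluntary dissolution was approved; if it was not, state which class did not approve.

Not approved — the Series C shares did not give the required vote.

Series A: 3/4 of 2426723 = 1820042.25, rounded up to 1820043; 1,820,043 required, 1,820,257 in favor — approved.
Series B: 2/3 of 8848650 = 5899100; 5,899,100 required, 5,899,100 in favor — approved.
Series C: 4/5 of 1392132 = 1113705.60, rounded up to 1113706; 1,113,706 required, 1,113,536 in favor — not approved.
Series D: 2/3 of 612120 = 408080; 408,080 required, 408,080 in favor — approved.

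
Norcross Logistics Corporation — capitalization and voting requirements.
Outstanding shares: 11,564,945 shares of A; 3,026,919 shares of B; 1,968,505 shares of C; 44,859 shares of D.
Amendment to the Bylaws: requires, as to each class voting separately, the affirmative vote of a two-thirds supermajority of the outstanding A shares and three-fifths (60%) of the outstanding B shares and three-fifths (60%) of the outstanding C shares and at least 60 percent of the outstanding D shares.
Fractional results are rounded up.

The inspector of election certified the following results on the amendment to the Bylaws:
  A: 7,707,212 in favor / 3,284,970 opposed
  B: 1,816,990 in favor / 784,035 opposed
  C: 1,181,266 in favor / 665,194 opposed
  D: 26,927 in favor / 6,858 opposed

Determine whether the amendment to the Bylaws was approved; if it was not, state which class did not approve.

A: 2/3 of 11564945 = 7709963.33, rounded up to 7709964; 7,709,964 required, 7,707,212 in favor — not approved.
B: 3/5 of 3026919 = 1816151.40, rounded up to 1816152; 1,816,152 required, 1,816,990 in favor — approved.
C: 3/5 of 1968505 = 1181103; 1,181,103 required, 1,181,266 in favor — approved.
D: 3/5 of 44859 = 26915.40, rounded up to 26916; 26,916 required, 26,927 in favor — approved.

Not approved — the A shares did not give the required vote.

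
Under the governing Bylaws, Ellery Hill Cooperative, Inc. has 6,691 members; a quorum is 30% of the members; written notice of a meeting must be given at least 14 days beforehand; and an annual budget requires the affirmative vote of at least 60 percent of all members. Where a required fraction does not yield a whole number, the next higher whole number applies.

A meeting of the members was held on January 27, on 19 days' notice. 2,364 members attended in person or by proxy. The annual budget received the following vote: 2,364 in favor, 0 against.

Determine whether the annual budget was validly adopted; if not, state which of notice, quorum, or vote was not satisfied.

Invalid — vote requirement not satisfied.

Notice: 19 days given; 14 required. Satisfied.
Quorum: 30% of 6,691 = 2,007.30, rounded up to 2,008; 2,364 present. Satisfied.
Vote: requires three-fifths of all members (6,691); 3/5 of 6691 = 4014.60, rounded up to 4015, so 4,015 needed; 2,364 in favor. Not satisfied.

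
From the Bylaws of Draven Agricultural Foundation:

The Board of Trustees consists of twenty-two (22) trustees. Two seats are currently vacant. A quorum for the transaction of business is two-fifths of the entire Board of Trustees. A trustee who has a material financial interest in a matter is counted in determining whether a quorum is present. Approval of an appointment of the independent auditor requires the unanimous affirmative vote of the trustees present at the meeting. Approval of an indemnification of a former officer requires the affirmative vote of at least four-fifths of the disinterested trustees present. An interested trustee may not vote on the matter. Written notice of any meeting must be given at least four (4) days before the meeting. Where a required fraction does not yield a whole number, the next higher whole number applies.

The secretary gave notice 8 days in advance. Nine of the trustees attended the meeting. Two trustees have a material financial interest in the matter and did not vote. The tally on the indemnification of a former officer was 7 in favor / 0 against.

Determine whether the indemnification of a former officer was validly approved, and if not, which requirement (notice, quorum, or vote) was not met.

Notice: 8 days given; 4 required (8 ≥ 4). Satisfied.
Quorum: 9 present (interested trustees count toward quorum); quorum is 9. Satisfied.
Vote: the indemnification of a former officer requires four-fifths of the disinterested trustees present (9 − 2 = 7). 4/5 of 7 = 5.60, rounded up to 6, so 6 affirmative votes are needed; 7 voted in favor. Satisfied.

Valid — all requirements satisfied.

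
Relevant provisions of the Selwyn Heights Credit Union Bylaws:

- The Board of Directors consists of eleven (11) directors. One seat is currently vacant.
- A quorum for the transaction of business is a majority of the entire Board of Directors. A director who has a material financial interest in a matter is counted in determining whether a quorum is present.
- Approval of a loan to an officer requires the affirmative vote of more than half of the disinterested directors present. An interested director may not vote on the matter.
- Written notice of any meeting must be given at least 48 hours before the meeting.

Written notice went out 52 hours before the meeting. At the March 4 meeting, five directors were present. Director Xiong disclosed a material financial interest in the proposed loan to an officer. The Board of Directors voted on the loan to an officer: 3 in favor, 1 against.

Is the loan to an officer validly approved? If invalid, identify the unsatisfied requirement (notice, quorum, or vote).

Invalid — quorum requirement not satisfied.

Notice: 52 hours given; 48 required (52 ≥ 48). Satisfied.
Quorum: 5 present (interested directors count toward quorum); quorum is 6. Not satisfied.
Vote: the loan to an officer requires a majority of the disinterested directors present (5 − 1 = 4). A majority of 4 is 3, so 3 affirmative votes are needed; 3 voted in favor. Satisfied. (Moot — without a quorum no business can be validly transacted.)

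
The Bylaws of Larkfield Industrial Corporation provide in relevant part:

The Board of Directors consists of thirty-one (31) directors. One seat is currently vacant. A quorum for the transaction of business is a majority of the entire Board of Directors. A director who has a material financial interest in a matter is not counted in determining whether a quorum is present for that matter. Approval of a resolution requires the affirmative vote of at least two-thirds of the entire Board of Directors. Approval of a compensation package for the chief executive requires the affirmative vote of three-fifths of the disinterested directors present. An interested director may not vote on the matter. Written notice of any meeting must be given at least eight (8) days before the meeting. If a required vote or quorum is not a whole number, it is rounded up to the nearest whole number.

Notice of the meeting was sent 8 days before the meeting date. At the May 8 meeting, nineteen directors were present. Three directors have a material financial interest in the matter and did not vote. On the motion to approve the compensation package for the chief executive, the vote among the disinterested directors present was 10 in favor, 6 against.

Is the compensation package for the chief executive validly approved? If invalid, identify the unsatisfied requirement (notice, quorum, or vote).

Notice: 8 days given; 8 required (8 ≥ 8). Satisfied.
Quorum: 19 present, but the 3 interested directors do not count, leaving 16. Quorum is 16. Satisfied.
Vote: the compensation package for the chief executive requires three-fifths of the disinterested directors present (19 − 3 = 16). 3/5 of 16 = 9.60, rounded up to 10, so 10 affirmative votes are needed; 10 voted in favor. Satisfied.

Valid — all requirements satisfied.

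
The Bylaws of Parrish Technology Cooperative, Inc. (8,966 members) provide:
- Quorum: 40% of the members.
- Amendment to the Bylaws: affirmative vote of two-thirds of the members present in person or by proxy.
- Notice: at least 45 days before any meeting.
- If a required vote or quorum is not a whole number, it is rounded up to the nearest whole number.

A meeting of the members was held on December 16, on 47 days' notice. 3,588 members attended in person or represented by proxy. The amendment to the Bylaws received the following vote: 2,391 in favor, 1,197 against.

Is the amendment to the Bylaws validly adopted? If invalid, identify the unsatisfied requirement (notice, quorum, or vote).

Notice: 47 days given; 45 required. Satisfied.
Quorum: 40% of 8,966 = 3,586.40, rounded up to 3,587; 3,588 present. Satisfied.
Vote: requires two-thirds of those present (3,588); 2/3 of 3588 = 2392, so 2,392 needed; 2,391 in favor. Not satisfied.

Invalid — vote requirement not satisfied.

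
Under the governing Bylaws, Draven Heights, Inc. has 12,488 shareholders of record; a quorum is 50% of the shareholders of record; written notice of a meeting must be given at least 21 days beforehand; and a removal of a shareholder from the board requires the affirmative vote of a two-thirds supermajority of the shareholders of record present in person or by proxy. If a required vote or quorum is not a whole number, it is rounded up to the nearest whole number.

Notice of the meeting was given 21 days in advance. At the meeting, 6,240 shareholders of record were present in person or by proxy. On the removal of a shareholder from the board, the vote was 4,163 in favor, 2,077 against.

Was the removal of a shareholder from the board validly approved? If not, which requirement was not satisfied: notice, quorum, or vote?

Notice: 21 days given; 21 required. Satisfied.
Quorum: 50% of 12,488 = 6,244; 6,240 present. Not satisfied.
Vote: requires two-thirds of those present (6,240); 2/3 of 6240 = 4160, so 4,160 needed; 4,163 in favor. Satisfied.

Invalid — quorum requirement not satisfied.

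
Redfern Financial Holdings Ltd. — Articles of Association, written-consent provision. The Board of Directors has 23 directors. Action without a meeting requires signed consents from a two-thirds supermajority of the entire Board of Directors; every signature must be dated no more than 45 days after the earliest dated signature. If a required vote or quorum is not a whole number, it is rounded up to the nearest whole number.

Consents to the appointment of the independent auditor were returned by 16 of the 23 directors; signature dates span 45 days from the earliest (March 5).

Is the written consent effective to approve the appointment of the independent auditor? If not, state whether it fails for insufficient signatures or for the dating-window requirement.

Effective — both the signature and dating-window requirements are satisfied.

Signatures required: a two-thirds supermajority of 23 — 2/3 of 23 = 15.33, rounded up to 16, so 16 needed; 16 signed. Sufficient.
Dating window: the latest signature is 45 days after the earliest; the limit is 45 days. Within the window.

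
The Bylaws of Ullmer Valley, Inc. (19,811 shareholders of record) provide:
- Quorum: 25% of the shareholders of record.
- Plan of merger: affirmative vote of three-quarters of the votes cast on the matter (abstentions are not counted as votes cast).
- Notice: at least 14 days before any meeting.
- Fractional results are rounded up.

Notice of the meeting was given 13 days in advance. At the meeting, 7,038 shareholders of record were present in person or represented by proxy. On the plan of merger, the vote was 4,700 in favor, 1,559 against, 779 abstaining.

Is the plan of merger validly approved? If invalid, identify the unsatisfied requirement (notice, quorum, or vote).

Invalid — notice requirement not satisfied.

Notice: 13 days given; 14 required. Not satisfied.
Quorum: 25% of 19,811 = 4,952.75, rounded up to 4,953; 7,038 present. Satisfied.
Vote: requires three-fourths of the votes cast (7,038 − 779 abstaining = 6,259); 3/4 of 6259 = 4694.25, rounded up to 4695, so 4,695 needed; 4,700 in favor. Satisfied.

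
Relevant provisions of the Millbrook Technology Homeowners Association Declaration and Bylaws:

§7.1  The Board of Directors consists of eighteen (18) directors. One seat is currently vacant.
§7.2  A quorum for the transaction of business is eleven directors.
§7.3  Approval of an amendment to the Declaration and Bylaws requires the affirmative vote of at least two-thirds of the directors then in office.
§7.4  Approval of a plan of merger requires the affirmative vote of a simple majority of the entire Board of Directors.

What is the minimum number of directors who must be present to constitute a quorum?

11

The quorum is fixed at 11.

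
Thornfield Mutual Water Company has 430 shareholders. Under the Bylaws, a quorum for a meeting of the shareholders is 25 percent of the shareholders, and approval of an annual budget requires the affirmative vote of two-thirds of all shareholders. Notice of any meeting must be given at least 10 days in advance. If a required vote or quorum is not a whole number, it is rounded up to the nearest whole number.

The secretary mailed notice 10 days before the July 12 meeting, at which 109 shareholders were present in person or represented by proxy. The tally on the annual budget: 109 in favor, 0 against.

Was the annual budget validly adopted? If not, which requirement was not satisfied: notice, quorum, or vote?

Notice: 10 days given; 10 required. Satisfied.
Quorum: 25% of 430 = 107.50, rounded up to 108; 109 present. Satisfied.
Vote: requires two-thirds of all shareholders (430); 2/3 of 430 = 286.67, rounded up to 287, so 287 needed; 109 in favor. Not satisfied.

Invalid — vote requirement not satisfied.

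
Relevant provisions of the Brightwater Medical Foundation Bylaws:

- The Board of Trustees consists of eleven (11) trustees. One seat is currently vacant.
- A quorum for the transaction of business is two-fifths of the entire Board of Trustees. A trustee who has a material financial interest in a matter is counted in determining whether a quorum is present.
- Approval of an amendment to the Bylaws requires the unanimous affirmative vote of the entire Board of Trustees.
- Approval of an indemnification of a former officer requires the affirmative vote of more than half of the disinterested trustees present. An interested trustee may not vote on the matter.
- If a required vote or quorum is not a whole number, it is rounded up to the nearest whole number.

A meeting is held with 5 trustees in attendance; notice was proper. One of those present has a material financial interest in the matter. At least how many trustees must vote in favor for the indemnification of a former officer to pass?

3

The indemnification of a former officer requires a majority of the disinterested trustees present (5 − 1 = 4).
A majority of 4 is 3.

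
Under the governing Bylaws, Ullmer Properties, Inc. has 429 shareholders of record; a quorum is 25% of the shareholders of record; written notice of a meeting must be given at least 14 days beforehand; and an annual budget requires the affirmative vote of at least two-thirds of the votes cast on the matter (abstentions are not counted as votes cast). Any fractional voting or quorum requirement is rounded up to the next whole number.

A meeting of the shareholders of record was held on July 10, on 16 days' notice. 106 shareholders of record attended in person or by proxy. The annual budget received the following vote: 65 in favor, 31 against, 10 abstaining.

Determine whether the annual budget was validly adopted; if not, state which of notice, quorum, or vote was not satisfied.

Notice: 16 days given; 14 required. Satisfied.
Quorum: 25% of 429 = 107.25, rounded up to 108; 106 present. Not satisfied.
Vote: requires two-thirds of the votes cast (106 − 10 abstaining = 96); 2/3 of 96 = 64, so 64 needed; 65 in favor. Satisfied.

Invalid — quorum requirement not satisfied.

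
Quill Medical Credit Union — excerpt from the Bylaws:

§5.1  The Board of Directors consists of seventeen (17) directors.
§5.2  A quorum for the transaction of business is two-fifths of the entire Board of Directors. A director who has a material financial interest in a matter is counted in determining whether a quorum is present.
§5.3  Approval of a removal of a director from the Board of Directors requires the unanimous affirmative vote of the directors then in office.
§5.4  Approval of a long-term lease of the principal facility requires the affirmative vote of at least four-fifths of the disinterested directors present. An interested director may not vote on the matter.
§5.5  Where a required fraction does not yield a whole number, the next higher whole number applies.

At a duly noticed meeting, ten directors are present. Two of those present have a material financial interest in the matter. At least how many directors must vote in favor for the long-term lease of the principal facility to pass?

The long-term lease of the principal facility requires four-fifths of the disinterested directors present (10 − 2 = 8).
4/5 of 8 = 6.40, rounded up to 7.

7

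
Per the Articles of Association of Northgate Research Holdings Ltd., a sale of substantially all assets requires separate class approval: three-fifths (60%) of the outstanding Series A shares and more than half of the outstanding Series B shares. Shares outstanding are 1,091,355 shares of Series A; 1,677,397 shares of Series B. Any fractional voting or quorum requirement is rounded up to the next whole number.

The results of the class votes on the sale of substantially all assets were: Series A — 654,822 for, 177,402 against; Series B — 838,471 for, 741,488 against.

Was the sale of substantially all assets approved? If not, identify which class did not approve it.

Not approved — the Series B shares did not give the required vote.

Series A: 3/5 of 1091355 = 654813; 654,813 required, 654,822 in favor — approved.
Series B: a majority of 1677397 is 838699; 838,699 required, 838,471 in favor — not approved.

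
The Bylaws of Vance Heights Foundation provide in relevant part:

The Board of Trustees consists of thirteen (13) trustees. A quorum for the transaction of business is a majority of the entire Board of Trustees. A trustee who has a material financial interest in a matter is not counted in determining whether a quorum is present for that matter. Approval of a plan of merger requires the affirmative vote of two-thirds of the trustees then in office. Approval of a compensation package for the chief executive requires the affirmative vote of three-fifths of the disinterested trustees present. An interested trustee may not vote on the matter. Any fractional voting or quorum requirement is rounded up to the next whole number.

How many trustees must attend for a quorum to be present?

7

A majority of 13 is 7.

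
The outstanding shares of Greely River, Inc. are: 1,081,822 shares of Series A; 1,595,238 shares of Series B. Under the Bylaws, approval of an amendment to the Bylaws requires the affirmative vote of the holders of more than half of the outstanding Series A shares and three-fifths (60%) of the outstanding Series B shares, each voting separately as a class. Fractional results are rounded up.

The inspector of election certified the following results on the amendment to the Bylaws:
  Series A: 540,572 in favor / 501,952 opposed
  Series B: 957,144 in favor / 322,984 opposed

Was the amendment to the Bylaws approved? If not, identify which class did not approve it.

Not approved — the Series A shares did not give the required vote.

Series A: a majority of 1081822 is 540912; 540,912 required, 540,572 in favor — not approved.
Series B: 3/5 of 1595238 = 957142.80, rounded up to 957143; 957,143 required, 957,144 in favor — approved.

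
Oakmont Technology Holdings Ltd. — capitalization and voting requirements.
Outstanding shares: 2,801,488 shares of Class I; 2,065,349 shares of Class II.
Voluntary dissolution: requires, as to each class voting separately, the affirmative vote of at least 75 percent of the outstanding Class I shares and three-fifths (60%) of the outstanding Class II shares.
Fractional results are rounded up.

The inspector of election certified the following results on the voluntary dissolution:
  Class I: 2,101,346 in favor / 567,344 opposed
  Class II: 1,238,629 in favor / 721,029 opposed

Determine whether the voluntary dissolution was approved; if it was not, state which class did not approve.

Class I: 3/4 of 2801488 = 2101116; 2,101,116 required, 2,101,346 in favor — approved.
Class II: 3/5 of 2065349 = 1239209.40, rounded up to 1239210; 1,239,210 required, 1,238,629 in favor — not approved.

Not approved — the Class II shares did not give the required vote.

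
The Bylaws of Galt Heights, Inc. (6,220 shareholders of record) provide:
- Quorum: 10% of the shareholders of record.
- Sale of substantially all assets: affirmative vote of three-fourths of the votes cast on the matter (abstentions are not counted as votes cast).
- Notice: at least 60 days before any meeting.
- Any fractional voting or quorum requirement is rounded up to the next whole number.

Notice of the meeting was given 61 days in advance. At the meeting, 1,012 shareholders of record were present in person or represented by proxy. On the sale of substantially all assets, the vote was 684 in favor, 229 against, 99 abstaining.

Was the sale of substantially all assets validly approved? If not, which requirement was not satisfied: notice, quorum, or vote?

Invalid — vote requirement not satisfied.

Notice: 61 days given; 60 required. Satisfied.
Quorum: 10% of 6,220 = 622; 1,012 present. Satisfied.
Vote: requires three-fourths of the votes cast (1,012 − 99 abstaining = 913); 3/4 of 913 = 684.75, rounded up to 685, so 685 needed; 684 in favor. Not satisfied.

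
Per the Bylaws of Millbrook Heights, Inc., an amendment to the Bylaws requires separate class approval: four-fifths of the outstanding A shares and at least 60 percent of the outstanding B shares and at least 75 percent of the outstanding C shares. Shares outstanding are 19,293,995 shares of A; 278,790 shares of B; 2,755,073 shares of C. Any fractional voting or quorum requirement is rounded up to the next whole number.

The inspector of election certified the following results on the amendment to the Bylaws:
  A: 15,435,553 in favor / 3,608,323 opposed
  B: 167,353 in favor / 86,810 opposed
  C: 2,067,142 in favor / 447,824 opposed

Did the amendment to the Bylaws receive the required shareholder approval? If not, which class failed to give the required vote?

A: 4/5 of 19293995 = 15435196; 15,435,196 required, 15,435,553 in favor — approved.
B: 3/5 of 278790 = 167274; 167,274 required, 167,353 in favor — approved.
C: 3/4 of 2755073 = 2066304.75, rounded up to 2066305; 2,066,305 required, 2,067,142 in favor — approved.

Approved — every class gave the required vote.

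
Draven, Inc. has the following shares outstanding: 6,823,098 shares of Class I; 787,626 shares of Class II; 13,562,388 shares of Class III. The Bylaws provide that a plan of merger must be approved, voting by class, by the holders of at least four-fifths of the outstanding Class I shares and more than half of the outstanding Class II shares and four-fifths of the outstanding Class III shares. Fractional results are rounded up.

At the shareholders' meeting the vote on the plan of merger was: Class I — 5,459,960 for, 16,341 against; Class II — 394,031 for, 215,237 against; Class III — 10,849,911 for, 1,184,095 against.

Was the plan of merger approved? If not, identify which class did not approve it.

Class I: 4/5 of 6823098 = 5458478.40, rounded up to 5458479; 5,458,479 required, 5,459,960 in favor — approved.
Class II: a majority of 787626 is 393814; 393,814 required, 394,031 in favor — approved.
Class III: 4/5 of 13562388 = 10849910.40, rounded up to 10849911; 10,849,911 required, 10,849,911 in favor — approved.

Approved — every class gave the required vote.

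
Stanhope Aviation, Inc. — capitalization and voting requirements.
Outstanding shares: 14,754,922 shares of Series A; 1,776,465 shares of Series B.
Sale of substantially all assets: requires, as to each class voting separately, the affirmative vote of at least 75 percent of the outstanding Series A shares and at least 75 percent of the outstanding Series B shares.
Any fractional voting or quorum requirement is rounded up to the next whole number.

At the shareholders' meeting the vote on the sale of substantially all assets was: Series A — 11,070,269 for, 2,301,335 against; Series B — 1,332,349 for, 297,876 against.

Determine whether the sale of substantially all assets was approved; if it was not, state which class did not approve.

Series A: 3/4 of 14754922 = 11066191.50, rounded up to 11066192; 11,066,192 required, 11,070,269 in favor — approved.
Series B: 3/4 of 1776465 = 1332348.75, rounded up to 1332349; 1,332,349 required, 1,332,349 in favor — approved.

Approved — every class gave the required vote.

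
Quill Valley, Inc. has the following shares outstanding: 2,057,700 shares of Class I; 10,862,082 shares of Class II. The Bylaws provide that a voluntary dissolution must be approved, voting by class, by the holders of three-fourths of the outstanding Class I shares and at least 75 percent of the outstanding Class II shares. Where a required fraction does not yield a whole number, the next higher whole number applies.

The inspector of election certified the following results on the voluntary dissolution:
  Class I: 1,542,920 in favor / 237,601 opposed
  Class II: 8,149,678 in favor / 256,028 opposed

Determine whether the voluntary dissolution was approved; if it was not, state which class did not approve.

Not approved — the Class I shares did not give the required vote.

Class I: 3/4 of 2057700 = 1543275; 1,543,275 required, 1,542,920 in favor — not approved.
Class II: 3/4 of 10862082 = 8146561.50, rounded up to 8146562; 8,146,562 required, 8,149,678 in favor — approved.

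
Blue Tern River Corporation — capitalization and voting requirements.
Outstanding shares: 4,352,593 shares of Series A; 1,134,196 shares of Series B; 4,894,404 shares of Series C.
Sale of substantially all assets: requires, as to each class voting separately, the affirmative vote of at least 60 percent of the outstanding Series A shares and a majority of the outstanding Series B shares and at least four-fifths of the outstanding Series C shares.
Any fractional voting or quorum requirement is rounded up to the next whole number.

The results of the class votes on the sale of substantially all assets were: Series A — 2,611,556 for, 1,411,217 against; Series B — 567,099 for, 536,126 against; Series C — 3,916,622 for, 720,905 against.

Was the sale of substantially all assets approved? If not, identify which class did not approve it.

Approved — every class gave the required vote.

Series A: 3/5 of 4352593 = 2611555.80, rounded up to 2611556; 2,611,556 required, 2,611,556 in favor — approved.
Series B: a majority of 1134196 is 567099; 567,099 required, 567,099 in favor — approved.
Series C: 4/5 of 4894404 = 3915523.20, rounded up to 3915524; 3,915,524 required, 3,916,622 in favor — approved.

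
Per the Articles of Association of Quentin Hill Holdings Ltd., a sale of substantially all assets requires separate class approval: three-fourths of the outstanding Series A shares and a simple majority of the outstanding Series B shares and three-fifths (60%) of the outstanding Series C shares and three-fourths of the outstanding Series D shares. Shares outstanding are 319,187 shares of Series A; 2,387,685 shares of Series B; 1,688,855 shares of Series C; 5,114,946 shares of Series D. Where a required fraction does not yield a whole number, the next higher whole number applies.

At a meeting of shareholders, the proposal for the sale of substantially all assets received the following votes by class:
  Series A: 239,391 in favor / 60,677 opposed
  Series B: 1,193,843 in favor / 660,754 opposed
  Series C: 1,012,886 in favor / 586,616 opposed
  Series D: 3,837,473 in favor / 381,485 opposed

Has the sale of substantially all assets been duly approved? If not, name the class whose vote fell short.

Series A: 3/4 of 319187 = 239390.25, rounded up to 239391; 239,391 required, 239,391 in favor — approved.
Series B: a majority of 2387685 is 1193843; 1,193,843 required, 1,193,843 in favor — approved.
Series C: 3/5 of 1688855 = 1013313; 1,013,313 required, 1,012,886 in favor — not approved.
Series D: 3/4 of 5114946 = 3836209.50, rounded up to 3836210; 3,836,210 required, 3,837,473 in favor — approved.

Not approved — the Series C shares did not give the required vote.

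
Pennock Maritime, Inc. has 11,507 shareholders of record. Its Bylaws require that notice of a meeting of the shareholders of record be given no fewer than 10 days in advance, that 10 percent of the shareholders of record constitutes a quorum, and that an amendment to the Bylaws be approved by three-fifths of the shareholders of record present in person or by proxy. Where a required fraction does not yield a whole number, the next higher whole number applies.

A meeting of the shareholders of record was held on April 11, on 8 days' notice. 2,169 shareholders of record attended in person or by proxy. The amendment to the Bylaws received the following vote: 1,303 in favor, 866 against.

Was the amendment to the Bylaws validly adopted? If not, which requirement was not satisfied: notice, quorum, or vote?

Notice: 8 days given; 10 required. Not satisfied.
Quorum: 10% of 11,507 = 1,150.70, rounded up to 1,151; 2,169 present. Satisfied.
Vote: requires three-fifths of those present (2,169); 3/5 of 2169 = 1301.40, rounded up to 1302, so 1,302 needed; 1,303 in favor. Satisfied.

Invalid — notice requirement not satisfied.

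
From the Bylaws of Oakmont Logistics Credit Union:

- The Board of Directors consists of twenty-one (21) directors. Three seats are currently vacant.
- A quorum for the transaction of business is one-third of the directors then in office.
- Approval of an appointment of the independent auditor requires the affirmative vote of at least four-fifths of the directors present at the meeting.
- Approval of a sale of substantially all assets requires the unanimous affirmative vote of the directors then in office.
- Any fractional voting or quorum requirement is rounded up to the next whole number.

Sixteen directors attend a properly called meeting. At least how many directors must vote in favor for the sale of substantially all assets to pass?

18

The sale of substantially all assets requires the unanimous vote of the directors then in office (18).
Unanimous means all 18.
(Only 16 can vote, so the sale of substantially all assets cannot pass at this meeting, but the required vote is still 18.)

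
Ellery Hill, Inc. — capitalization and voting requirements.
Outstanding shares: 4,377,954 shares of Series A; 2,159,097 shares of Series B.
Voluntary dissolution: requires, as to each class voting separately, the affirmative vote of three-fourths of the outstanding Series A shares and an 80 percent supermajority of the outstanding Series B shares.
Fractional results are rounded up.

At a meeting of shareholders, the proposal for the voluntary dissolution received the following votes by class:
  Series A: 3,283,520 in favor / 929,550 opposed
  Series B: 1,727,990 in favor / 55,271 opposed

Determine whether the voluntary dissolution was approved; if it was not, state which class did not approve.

Approved — every class gave the required vote.

Series A: 3/4 of 4377954 = 3283465.50, rounded up to 3283466; 3,283,466 required, 3,283,520 in favor — approved.
Series B: 4/5 of 2159097 = 1727277.60, rounded up to 1727278; 1,727,278 required, 1,727,990 in favor — approved.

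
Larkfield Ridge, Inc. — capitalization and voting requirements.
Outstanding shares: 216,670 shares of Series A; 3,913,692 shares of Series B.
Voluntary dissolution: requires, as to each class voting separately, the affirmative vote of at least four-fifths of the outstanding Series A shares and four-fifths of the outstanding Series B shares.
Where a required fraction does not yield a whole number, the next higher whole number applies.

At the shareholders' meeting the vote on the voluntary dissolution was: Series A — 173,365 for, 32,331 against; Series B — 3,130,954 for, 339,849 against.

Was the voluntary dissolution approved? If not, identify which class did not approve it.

Series A: 4/5 of 216670 = 173336; 173,336 required, 173,365 in favor — approved.
Series B: 4/5 of 3913692 = 3130953.60, rounded up to 3130954; 3,130,954 required, 3,130,954 in favor — approved.

Approved — every class gave the required vote.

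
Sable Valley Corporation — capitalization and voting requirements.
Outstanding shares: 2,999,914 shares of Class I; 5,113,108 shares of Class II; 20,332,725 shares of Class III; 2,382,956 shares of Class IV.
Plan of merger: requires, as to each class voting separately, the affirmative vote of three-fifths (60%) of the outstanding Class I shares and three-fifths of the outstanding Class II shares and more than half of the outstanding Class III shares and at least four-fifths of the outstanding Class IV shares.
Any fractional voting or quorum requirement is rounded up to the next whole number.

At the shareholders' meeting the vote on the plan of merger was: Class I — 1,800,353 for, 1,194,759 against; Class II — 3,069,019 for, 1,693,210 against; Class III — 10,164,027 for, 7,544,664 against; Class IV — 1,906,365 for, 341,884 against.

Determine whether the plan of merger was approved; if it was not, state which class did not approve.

Not approved — the Class III shares did not give the required vote.

Class I: 3/5 of 2999914 = 1799948.40, rounded up to 1799949; 1,799,949 required, 1,800,353 in favor — approved.
Class II: 3/5 of 5113108 = 3067864.80, rounded up to 3067865; 3,067,865 required, 3,069,019 in favor — approved.
Class III: a majority of 20332725 is 10166363; 10,166,363 required, 10,164,027 in favor — not approved.
Class IV: 4/5 of 2382956 = 1906364.80, rounded up to 1906365; 1,906,365 required, 1,906,365 in favor — approved.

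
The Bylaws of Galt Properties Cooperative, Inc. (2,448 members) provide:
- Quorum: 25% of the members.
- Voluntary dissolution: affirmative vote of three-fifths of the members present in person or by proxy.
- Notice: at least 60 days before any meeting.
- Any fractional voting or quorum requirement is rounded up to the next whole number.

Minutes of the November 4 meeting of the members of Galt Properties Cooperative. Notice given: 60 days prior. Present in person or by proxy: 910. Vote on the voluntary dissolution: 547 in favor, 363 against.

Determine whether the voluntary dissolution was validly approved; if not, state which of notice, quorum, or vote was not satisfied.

Valid — all requirements satisfied.

Notice: 60 days given; 60 required. Satisfied.
Quorum: 25% of 2,448 = 612; 910 present. Satisfied.
Vote: requires three-fifths of those present (910); 3/5 of 910 = 546, so 546 needed; 547 in favor. Satisfied.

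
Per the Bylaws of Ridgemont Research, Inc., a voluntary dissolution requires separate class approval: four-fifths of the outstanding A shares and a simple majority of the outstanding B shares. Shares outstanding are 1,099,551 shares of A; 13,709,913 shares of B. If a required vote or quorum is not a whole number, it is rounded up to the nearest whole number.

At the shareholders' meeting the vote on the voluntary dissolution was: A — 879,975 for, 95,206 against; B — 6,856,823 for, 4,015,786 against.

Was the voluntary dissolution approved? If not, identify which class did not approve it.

A: 4/5 of 1099551 = 879640.80, rounded up to 879641; 879,641 required, 879,975 in favor — approved.
B: a majority of 13709913 is 6854957; 6,854,957 required, 6,856,823 in favor — approved.

Approved — every class gave the required vote.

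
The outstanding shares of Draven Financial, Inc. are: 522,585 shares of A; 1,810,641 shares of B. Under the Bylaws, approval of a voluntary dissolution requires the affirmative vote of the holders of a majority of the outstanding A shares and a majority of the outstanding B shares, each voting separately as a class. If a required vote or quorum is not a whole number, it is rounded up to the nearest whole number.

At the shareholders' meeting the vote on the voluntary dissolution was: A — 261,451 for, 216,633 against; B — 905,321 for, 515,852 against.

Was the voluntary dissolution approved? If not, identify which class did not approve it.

Approved — every class gave the required vote.

A: a majority of 522585 is 261293; 261,293 required, 261,451 in favor — approved.
B: a majority of 1810641 is 905321; 905,321 required, 905,321 in favor — approved.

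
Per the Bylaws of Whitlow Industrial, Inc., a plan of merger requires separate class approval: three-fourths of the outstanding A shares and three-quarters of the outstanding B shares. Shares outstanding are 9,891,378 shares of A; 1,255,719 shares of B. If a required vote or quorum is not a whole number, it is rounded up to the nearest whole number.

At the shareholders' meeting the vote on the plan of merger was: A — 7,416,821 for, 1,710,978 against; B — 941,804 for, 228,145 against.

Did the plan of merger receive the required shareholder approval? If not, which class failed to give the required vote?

Not approved — the A shares did not give the required vote.

A: 3/4 of 9891378 = 7418533.50, rounded up to 7418534; 7,418,534 required, 7,416,821 in favor — not approved.
B: 3/4 of 1255719 = 941789.25, rounded up to 941790; 941,790 required, 941,804 in favor — approved.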